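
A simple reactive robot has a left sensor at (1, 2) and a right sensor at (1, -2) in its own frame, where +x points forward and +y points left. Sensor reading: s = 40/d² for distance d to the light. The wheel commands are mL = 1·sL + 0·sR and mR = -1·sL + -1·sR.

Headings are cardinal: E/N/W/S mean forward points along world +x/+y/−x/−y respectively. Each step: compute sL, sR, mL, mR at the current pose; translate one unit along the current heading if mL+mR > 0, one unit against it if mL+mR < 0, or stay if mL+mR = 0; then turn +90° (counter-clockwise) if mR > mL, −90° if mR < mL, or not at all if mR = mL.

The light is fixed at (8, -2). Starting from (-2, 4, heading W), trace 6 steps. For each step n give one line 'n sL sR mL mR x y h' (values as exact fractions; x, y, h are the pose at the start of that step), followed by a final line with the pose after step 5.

n=0: pose=(-2,4,W); sL=40/137, sR=8/37; mL=40/137, mR=-2576/5069; mL+mR=-8/37 → advance -1; mR−mL=-4056/5069 → turn -1·90°
n=1: pose=(-1,4,N); sL=4/17, sR=20/49; mL=4/17, mR=-536/833; mL+mR=-20/49 → advance -1; mR−mL=-732/833 → turn -1·90°
n=2: pose=(-1,3,E); sL=40/113, sR=40/73; mL=40/113, mR=-7440/8249; mL+mR=-40/73 → advance -1; mR−mL=-10360/8249 → turn -1·90°
n=3: pose=(-2,3,S); sL=1/2, sR=1/4; mL=1/2, mR=-3/4; mL+mR=-1/4 → advance -1; mR−mL=-5/4 → turn -1·90°
n=4: pose=(-2,4,W); sL=40/137, sR=8/37; mL=40/137, mR=-2576/5069; mL+mR=-8/37 → advance -1; mR−mL=-4056/5069 → turn -1·90°
n=5: pose=(-1,4,N); sL=4/17, sR=20/49; mL=4/17, mR=-536/833; mL+mR=-20/49 → advance -1; mR−mL=-732/833 → turn -1·90°

0 40/137 8/37 40/137 -2576/5069 -2 4 W
1 4/17 20/49 4/17 -536/833 -1 4 N
2 40/113 40/73 40/113 -7440/8249 -1 3 E
3 1/2 1/4 1/2 -3/4 -2 3 S
4 40/137 8/37 40/137 -2576/5069 -2 4 W
5 4/17 20/49 4/17 -536/833 -1 4 N
final -1 3 E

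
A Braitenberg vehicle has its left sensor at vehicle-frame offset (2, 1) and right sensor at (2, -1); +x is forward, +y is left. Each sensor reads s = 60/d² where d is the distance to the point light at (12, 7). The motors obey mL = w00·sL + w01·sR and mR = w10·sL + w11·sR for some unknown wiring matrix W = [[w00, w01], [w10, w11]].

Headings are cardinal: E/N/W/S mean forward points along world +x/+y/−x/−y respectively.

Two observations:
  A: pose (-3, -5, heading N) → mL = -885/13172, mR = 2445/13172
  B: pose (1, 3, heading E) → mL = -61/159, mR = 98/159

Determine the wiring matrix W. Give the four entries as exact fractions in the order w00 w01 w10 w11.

obs A: pose=(-3,-5,N) → sL=15/89, sR=15/74, mL=-885/13172, mR=2445/13172
obs B: pose=(1,3,E) → sL=2/3, sR=30/53, mL=-61/159, mR=98/159
sensor matrix S = [[15/89, 15/74], [2/3, 30/53]]; det S = -6935/174529
solve [mL_A; mL_B] = S·[w00; w01] and [mR_A; mR_B] = S·[w10; w11]:
  w00 = -1, w01 = 1/2, w10 = 1/2, w11 = 1/2

-1 1/2 1/2 1/2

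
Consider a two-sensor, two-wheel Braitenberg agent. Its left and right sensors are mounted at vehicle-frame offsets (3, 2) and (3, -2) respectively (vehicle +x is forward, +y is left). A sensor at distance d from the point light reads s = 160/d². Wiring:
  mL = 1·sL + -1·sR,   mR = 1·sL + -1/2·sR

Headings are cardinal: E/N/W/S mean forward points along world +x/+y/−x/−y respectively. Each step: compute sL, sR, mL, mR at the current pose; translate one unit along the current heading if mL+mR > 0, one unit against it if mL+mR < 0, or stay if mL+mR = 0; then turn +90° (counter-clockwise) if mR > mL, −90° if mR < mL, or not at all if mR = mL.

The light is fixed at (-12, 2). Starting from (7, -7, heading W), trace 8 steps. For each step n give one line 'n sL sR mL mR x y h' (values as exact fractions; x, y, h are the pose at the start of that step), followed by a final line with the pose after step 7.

0 160/377 32/61 -2304/22997 3728/22997 7 -7 W
1 5/17 2/5 -9/85 8/85 6 -7 S
2 160/477 160/541 10240/258057 48400/258057 6 -6 E
3 80/157 80/233 6080/36581 12360/36581 7 -6 N
4 160/337 160/281 -8960/94697 18000/94697 7 -5 W
5 8/25 40/89 -288/2225 212/2225 6 -5 S
6 160/457 32/101 1536/46157 8848/46157 6 -4 E
7 80/149 16/45 1216/6705 2408/6705 7 -4 N
final 7 -3 W

n=0: pose=(7,-7,W); sL=160/377, sR=32/61; mL=-2304/22997, mR=3728/22997; mL+mR=1424/22997 → advance +1; mR−mL=16/61 → turn +1·90°
n=1: pose=(6,-7,S); sL=5/17, sR=2/5; mL=-9/85, mR=8/85; mL+mR=-1/85 → advance -1; mR−mL=1/5 → turn +1·90°
n=2: pose=(6,-6,E); sL=160/477, sR=160/541; mL=10240/258057, mR=48400/258057; mL+mR=58640/258057 → advance +1; mR−mL=80/541 → turn +1·90°
n=3: pose=(7,-6,N); sL=80/157, sR=80/233; mL=6080/36581, mR=12360/36581; mL+mR=18440/36581 → advance +1; mR−mL=40/233 → turn +1·90°
n=4: pose=(7,-5,W); sL=160/337, sR=160/281; mL=-8960/94697, mR=18000/94697; mL+mR=9040/94697 → advance +1; mR−mL=80/281 → turn +1·90°
n=5: pose=(6,-5,S); sL=8/25, sR=40/89; mL=-288/2225, mR=212/2225; mL+mR=-76/2225 → advance -1; mR−mL=20/89 → turn +1·90°
n=6: pose=(6,-4,E); sL=160/457, sR=32/101; mL=1536/46157, mR=8848/46157; mL+mR=10384/46157 → advance +1; mR−mL=16/101 → turn +1·90°
n=7: pose=(7,-4,N); sL=80/149, sR=16/45; mL=1216/6705, mR=2408/6705; mL+mR=1208/2235 → advance +1; mR−mL=8/45 → turn +1·90°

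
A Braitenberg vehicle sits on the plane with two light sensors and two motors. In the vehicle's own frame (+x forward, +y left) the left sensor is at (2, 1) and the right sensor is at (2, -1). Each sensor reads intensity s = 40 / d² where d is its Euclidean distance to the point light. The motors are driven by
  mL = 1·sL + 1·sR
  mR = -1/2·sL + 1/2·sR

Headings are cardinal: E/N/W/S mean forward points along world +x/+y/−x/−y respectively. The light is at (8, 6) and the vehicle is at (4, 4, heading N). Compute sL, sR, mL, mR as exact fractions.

left sensor world pos  = (3, 6); dL² = 25
right sensor world pos = (5, 6); dR² = 9
sL = 40/25 = 8/5
sR = 40/9 = 40/9
mL = 1·sL + 1·sR = 272/45
mR = -1/2·sL + 1/2·sR = 64/45

8/5 40/9 272/45 64/45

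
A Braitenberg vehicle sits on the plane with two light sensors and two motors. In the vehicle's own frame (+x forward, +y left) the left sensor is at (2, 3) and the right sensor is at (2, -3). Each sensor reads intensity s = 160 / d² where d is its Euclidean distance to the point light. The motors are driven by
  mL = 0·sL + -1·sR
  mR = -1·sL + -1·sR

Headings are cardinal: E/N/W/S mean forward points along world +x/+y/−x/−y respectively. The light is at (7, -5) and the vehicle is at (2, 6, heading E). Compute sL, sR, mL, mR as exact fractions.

32/41 160/73 -160/73 -8896/2993

left sensor world pos  = (4, 9); dL² = 205
right sensor world pos = (4, 3); dR² = 73
sL = 160/205 = 32/41
sR = 160/73 = 160/73
mL = 0·sL + -1·sR = -160/73
mR = -1·sL + -1·sR = -8896/2993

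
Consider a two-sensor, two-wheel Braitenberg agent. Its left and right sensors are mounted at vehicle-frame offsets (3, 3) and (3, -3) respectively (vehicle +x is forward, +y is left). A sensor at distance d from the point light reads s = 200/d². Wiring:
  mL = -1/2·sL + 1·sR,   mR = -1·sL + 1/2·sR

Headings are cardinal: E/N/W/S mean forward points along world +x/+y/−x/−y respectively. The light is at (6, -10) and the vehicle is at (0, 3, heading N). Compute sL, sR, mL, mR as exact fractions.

left sensor world pos  = (-3, 6); dL² = 337
right sensor world pos = (3, 6); dR² = 265
sL = 200/337 = 200/337
sR = 200/265 = 40/53
mL = -1/2·sL + 1·sR = 8180/17861
mR = -1·sL + 1/2·sR = -3860/17861

200/337 40/53 8180/17861 -3860/17861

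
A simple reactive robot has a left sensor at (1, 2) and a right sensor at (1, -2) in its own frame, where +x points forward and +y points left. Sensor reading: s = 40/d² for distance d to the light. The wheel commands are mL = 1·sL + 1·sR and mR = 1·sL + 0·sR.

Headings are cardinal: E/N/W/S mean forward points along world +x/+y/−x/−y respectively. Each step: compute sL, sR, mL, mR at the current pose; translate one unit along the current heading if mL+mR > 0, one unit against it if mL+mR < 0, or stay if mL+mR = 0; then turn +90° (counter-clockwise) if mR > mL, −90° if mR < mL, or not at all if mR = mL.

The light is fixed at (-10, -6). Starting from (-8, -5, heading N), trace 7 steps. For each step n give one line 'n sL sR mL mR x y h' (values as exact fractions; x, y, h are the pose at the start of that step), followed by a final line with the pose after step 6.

n=0: pose=(-8,-5,N); sL=10, sR=2; mL=12, mR=10; mL+mR=22 → advance +1; mR−mL=-2 → turn -1·90°
n=1: pose=(-8,-4,E); sL=8/5, sR=40/9; mL=272/45, mR=8/5; mL+mR=344/45 → advance +1; mR−mL=-40/9 → turn -1·90°
n=2: pose=(-7,-4,S); sL=20/13, sR=20; mL=280/13, mR=20/13; mL+mR=300/13 → advance +1; mR−mL=-20 → turn -1·90°
n=3: pose=(-7,-5,W); sL=8, sR=40/13; mL=144/13, mR=8; mL+mR=248/13 → advance +1; mR−mL=-40/13 → turn -1·90°
n=4: pose=(-8,-5,N); sL=10, sR=2; mL=12, mR=10; mL+mR=22 → advance +1; mR−mL=-2 → turn -1·90°
n=5: pose=(-8,-4,E); sL=8/5, sR=40/9; mL=272/45, mR=8/5; mL+mR=344/45 → advance +1; mR−mL=-40/9 → turn -1·90°
n=6: pose=(-7,-4,S); sL=20/13, sR=20; mL=280/13, mR=20/13; mL+mR=300/13 → advance +1; mR−mL=-20 → turn -1·90°

0 10 2 12 10 -8 -5 N
1 8/5 40/9 272/45 8/5 -8 -4 E
2 20/13 20 280/13 20/13 -7 -4 S
3 8 40/13 144/13 8 -7 -5 W
4 10 2 12 10 -8 -5 N
5 8/5 40/9 272/45 8/5 -8 -4 E
6 20/13 20 280/13 20/13 -7 -4 S
final -7 -5 W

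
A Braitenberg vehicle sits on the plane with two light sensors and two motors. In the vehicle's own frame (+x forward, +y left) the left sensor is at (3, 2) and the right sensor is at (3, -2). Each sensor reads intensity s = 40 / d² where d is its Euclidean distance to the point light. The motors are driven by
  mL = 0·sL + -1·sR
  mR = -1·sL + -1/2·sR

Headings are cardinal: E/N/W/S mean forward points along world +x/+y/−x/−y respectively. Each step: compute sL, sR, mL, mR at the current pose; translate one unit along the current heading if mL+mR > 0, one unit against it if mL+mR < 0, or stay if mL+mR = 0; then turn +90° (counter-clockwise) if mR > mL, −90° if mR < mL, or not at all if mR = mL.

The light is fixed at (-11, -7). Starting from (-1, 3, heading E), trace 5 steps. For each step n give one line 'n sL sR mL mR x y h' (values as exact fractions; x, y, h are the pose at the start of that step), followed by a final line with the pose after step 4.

0 40/313 40/233 -40/233 -15580/72929 -1 3 E
1 4/17 20/49 -20/49 -366/833 -2 3 S
2 40/117 8/41 -8/41 -2108/4797 -2 4 W
3 2/13 2/17 -2/17 -47/221 -1 4 N
4 40/313 40/233 -40/233 -15580/72929 -1 3 E
final -2 3 S

n=0: pose=(-1,3,E); sL=40/313, sR=40/233; mL=-40/233, mR=-15580/72929; mL+mR=-28100/72929 → advance -1; mR−mL=-3060/72929 → turn -1·90°
n=1: pose=(-2,3,S); sL=4/17, sR=20/49; mL=-20/49, mR=-366/833; mL+mR=-706/833 → advance -1; mR−mL=-26/833 → turn -1·90°
n=2: pose=(-2,4,W); sL=40/117, sR=8/41; mL=-8/41, mR=-2108/4797; mL+mR=-3044/4797 → advance -1; mR−mL=-1172/4797 → turn -1·90°
n=3: pose=(-1,4,N); sL=2/13, sR=2/17; mL=-2/17, mR=-47/221; mL+mR=-73/221 → advance -1; mR−mL=-21/221 → turn -1·90°
n=4: pose=(-1,3,E); sL=40/313, sR=40/233; mL=-40/233, mR=-15580/72929; mL+mR=-28100/72929 → advance -1; mR−mL=-3060/72929 → turn -1·90°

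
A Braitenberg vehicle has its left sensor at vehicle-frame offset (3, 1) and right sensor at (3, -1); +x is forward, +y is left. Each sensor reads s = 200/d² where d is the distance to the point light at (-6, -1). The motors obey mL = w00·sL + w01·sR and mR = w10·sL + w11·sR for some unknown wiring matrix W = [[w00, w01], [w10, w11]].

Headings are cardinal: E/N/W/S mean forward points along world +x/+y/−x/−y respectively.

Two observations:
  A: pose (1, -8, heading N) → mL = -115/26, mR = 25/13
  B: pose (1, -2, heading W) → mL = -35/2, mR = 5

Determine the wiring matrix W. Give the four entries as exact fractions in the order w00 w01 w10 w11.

obs A: pose=(1,-8,N) → sL=50/13, sR=5/2, mL=-115/26, mR=25/13
obs B: pose=(1,-2,W) → sL=10, sR=25/2, mL=-35/2, mR=5
sensor matrix S = [[50/13, 5/2], [10, 25/2]]; det S = 300/13
solve [mL_A; mL_B] = S·[w00; w01] and [mR_A; mR_B] = S·[w10; w11]:
  w00 = -1/2, w01 = -1, w10 = 1/2, w11 = 0

-1/2 -1 1/2 0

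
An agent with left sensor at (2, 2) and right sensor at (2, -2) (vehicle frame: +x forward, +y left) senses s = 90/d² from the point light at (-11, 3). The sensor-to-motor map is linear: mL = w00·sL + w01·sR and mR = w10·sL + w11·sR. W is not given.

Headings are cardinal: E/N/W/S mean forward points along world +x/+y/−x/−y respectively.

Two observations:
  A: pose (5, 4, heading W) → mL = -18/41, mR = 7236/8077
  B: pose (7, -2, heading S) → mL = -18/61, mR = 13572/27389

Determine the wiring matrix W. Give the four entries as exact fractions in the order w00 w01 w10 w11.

obs A: pose=(5,4,W) → sL=90/197, sR=18/41, mL=-18/41, mR=7236/8077
obs B: pose=(7,-2,S) → sL=90/449, sR=18/61, mL=-18/61, mR=13572/27389
sensor matrix S = [[90/197, 18/41], [90/449, 18/61]]; det S = 10355040/221220953
solve [mL_A; mL_B] = S·[w00; w01] and [mR_A; mR_B] = S·[w10; w11]:
  w00 = 0, w01 = -1, w10 = 1, w11 = 1

0 -1 1 1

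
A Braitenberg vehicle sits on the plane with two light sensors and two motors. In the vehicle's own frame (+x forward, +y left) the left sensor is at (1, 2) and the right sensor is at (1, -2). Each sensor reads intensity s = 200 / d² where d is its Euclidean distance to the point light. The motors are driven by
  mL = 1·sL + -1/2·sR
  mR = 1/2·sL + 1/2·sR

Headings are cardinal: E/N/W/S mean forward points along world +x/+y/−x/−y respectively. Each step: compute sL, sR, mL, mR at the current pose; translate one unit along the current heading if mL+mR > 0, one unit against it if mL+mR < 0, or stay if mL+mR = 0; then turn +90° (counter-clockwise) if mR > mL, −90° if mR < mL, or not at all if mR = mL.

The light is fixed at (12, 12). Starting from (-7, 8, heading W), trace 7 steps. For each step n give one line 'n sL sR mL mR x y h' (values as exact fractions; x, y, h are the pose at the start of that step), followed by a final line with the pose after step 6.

0 50/109 50/101 2325/11009 5250/11009 -7 8 W
1 200/349 200/509 66900/177641 85800/177641 -8 8 S
2 20/37 20/41 450/1517 780/1517 -8 7 E
3 200/457 40/61 3060/27877 15240/27877 -7 7 N
4 50/109 50/101 2325/11009 5250/11009 -7 8 W
5 200/349 200/509 66900/177641 85800/177641 -8 8 S
6 20/37 20/41 450/1517 780/1517 -8 7 E
final -7 7 N

n=0: pose=(-7,8,W); sL=50/109, sR=50/101; mL=2325/11009, mR=5250/11009; mL+mR=75/109 → advance +1; mR−mL=2925/11009 → turn +1·90°
n=1: pose=(-8,8,S); sL=200/349, sR=200/509; mL=66900/177641, mR=85800/177641; mL+mR=300/349 → advance +1; mR−mL=18900/177641 → turn +1·90°
n=2: pose=(-8,7,E); sL=20/37, sR=20/41; mL=450/1517, mR=780/1517; mL+mR=30/37 → advance +1; mR−mL=330/1517 → turn +1·90°
n=3: pose=(-7,7,N); sL=200/457, sR=40/61; mL=3060/27877, mR=15240/27877; mL+mR=300/457 → advance +1; mR−mL=12180/27877 → turn +1·90°
n=4: pose=(-7,8,W); sL=50/109, sR=50/101; mL=2325/11009, mR=5250/11009; mL+mR=75/109 → advance +1; mR−mL=2925/11009 → turn +1·90°
n=5: pose=(-8,8,S); sL=200/349, sR=200/509; mL=66900/177641, mR=85800/177641; mL+mR=300/349 → advance +1; mR−mL=18900/177641 → turn +1·90°
n=6: pose=(-8,7,E); sL=20/37, sR=20/41; mL=450/1517, mR=780/1517; mL+mR=30/37 → advance +1; mR−mL=330/1517 → turn +1·90°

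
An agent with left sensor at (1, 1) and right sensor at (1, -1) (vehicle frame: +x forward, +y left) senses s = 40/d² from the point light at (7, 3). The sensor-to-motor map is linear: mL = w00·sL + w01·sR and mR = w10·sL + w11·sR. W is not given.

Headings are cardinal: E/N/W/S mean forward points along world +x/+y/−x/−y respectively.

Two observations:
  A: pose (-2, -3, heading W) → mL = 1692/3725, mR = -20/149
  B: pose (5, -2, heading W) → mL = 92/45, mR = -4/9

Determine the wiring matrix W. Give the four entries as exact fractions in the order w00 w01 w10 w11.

obs A: pose=(-2,-3,W) → sL=40/149, sR=8/25, mL=1692/3725, mR=-20/149
obs B: pose=(5,-2,W) → sL=8/9, sR=8/5, mL=92/45, mR=-4/9
sensor matrix S = [[40/149, 8/25], [8/9, 8/5]]; det S = 4864/33525
solve [mL_A; mL_B] = S·[w00; w01] and [mR_A; mR_B] = S·[w10; w11]:
  w00 = 1/2, w01 = 1, w10 = -1/2, w11 = 0

1/2 1 -1/2 0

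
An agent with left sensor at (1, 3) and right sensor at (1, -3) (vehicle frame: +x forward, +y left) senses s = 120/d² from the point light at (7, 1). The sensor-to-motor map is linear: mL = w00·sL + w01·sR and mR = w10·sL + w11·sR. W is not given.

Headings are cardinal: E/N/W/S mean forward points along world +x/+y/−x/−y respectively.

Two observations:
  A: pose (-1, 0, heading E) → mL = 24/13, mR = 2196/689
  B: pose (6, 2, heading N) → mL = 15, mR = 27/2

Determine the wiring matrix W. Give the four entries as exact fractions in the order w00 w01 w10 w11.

0 1 1 1/2

obs A: pose=(-1,0,E) → sL=120/53, sR=24/13, mL=24/13, mR=2196/689
obs B: pose=(6,2,N) → sL=6, sR=15, mL=15, mR=27/2
sensor matrix S = [[120/53, 24/13], [6, 15]]; det S = 15768/689
solve [mL_A; mL_B] = S·[w00; w01] and [mR_A; mR_B] = S·[w10; w11]:
  w00 = 0, w01 = 1, w10 = 1, w11 = 1/2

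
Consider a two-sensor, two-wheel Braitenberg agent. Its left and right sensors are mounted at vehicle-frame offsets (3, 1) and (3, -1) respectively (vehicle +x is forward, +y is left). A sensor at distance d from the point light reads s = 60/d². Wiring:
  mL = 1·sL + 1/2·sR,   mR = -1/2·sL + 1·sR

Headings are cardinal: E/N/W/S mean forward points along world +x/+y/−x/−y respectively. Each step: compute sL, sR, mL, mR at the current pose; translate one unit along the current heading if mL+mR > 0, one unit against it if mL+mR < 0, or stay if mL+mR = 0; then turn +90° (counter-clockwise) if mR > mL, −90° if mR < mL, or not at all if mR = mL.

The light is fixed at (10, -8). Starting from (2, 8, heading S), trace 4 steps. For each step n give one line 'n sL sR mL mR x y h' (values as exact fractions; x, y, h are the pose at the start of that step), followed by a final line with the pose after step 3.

0 30/109 6/25 1077/2725 279/2725 2 8 S
1 60/317 60/377 32130/119509 7710/119509 2 7 W
2 15/106 15/97 1125/5141 1725/20564 1 7 N
3 12/65 20/87 1694/5655 778/5655 1 8 E
final 2 8 S

n=0: pose=(2,8,S); sL=30/109, sR=6/25; mL=1077/2725, mR=279/2725; mL+mR=1356/2725 → advance +1; mR−mL=-798/2725 → turn -1·90°
n=1: pose=(2,7,W); sL=60/317, sR=60/377; mL=32130/119509, mR=7710/119509; mL+mR=39840/119509 → advance +1; mR−mL=-24420/119509 → turn -1·90°
n=2: pose=(1,7,N); sL=15/106, sR=15/97; mL=1125/5141, mR=1725/20564; mL+mR=6225/20564 → advance +1; mR−mL=-2775/20564 → turn -1·90°
n=3: pose=(1,8,E); sL=12/65, sR=20/87; mL=1694/5655, mR=778/5655; mL+mR=824/1885 → advance +1; mR−mL=-916/5655 → turn -1·90°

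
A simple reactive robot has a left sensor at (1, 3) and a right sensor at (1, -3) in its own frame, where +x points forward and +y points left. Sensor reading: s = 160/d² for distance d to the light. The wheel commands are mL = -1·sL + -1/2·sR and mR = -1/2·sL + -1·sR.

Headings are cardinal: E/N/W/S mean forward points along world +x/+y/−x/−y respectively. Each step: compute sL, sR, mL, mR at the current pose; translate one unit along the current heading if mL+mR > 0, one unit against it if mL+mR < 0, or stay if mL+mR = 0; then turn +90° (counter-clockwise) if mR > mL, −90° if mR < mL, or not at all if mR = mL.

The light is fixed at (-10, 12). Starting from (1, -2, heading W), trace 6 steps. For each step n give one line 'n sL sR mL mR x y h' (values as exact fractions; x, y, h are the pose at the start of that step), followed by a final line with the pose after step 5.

n=0: pose=(1,-2,W); sL=160/389, sR=160/221; mL=-66480/85969, mR=-79920/85969; mL+mR=-146400/85969 → advance -1; mR−mL=-13440/85969 → turn -1·90°
n=1: pose=(2,-2,N); sL=16/25, sR=80/197; mL=-4152/4925, mR=-3576/4925; mL+mR=-7728/4925 → advance -1; mR−mL=576/4925 → turn +1·90°
n=2: pose=(2,-3,W); sL=32/89, sR=32/53; mL=-3120/4717, mR=-3696/4717; mL+mR=-6816/4717 → advance -1; mR−mL=-576/4717 → turn -1·90°
n=3: pose=(3,-3,N); sL=20/37, sR=40/113; mL=-3000/4181, mR=-2610/4181; mL+mR=-5610/4181 → advance -1; mR−mL=390/4181 → turn +1·90°
n=4: pose=(3,-4,W); sL=32/101, sR=160/313; mL=-18096/31613, mR=-21168/31613; mL+mR=-39264/31613 → advance -1; mR−mL=-3072/31613 → turn -1·90°
n=5: pose=(4,-4,N); sL=80/173, sR=80/257; mL=-27480/44461, mR=-24120/44461; mL+mR=-51600/44461 → advance -1; mR−mL=3360/44461 → turn +1·90°

0 160/389 160/221 -66480/85969 -79920/85969 1 -2 W
1 16/25 80/197 -4152/4925 -3576/4925 2 -2 N
2 32/89 32/53 -3120/4717 -3696/4717 2 -3 W
3 20/37 40/113 -3000/4181 -2610/4181 3 -3 N
4 32/101 160/313 -18096/31613 -21168/31613 3 -4 W
5 80/173 80/257 -27480/44461 -24120/44461 4 -4 N
final 4 -5 W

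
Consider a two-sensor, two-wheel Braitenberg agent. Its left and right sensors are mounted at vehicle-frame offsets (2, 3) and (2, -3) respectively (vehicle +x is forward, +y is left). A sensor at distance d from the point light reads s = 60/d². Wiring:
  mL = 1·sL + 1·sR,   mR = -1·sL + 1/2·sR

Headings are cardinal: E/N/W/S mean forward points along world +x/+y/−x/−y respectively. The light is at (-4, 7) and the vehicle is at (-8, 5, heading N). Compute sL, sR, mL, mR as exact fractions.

60/49 60 3000/49 1410/49

left sensor world pos  = (-11, 7); dL² = 49
right sensor world pos = (-5, 7); dR² = 1
sL = 60/49 = 60/49
sR = 60/1 = 60
mL = 1·sL + 1·sR = 3000/49
mR = -1·sL + 1/2·sR = 1410/49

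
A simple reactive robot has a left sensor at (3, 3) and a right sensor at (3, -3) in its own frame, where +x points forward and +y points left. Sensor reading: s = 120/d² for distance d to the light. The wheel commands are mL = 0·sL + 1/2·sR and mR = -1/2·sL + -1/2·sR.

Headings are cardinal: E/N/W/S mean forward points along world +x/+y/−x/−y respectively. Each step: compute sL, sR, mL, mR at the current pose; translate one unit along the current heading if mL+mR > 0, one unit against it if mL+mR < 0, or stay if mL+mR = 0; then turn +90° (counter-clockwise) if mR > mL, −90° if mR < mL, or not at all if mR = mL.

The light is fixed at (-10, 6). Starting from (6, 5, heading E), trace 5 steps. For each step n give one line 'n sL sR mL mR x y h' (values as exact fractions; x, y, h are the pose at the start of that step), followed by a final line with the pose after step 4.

0 24/73 120/377 60/377 -8904/27521 6 5 E
1 6/17 3/4 3/8 -75/136 5 5 S
2 40/51 40/51 20/51 -40/51 5 6 W
3 60/89 12/37 6/37 -1644/3293 6 6 N
4 24/73 120/377 60/377 -8904/27521 6 5 E
final 5 5 S

n=0: pose=(6,5,E); sL=24/73, sR=120/377; mL=60/377, mR=-8904/27521; mL+mR=-12/73 → advance -1; mR−mL=-13284/27521 → turn -1·90°
n=1: pose=(5,5,S); sL=6/17, sR=3/4; mL=3/8, mR=-75/136; mL+mR=-3/17 → advance -1; mR−mL=-63/68 → turn -1·90°
n=2: pose=(5,6,W); sL=40/51, sR=40/51; mL=20/51, mR=-40/51; mL+mR=-20/51 → advance -1; mR−mL=-20/17 → turn -1·90°
n=3: pose=(6,6,N); sL=60/89, sR=12/37; mL=6/37, mR=-1644/3293; mL+mR=-30/89 → advance -1; mR−mL=-2178/3293 → turn -1·90°
n=4: pose=(6,5,E); sL=24/73, sR=120/377; mL=60/377, mR=-8904/27521; mL+mR=-12/73 → advance -1; mR−mL=-13284/27521 → turn -1·90°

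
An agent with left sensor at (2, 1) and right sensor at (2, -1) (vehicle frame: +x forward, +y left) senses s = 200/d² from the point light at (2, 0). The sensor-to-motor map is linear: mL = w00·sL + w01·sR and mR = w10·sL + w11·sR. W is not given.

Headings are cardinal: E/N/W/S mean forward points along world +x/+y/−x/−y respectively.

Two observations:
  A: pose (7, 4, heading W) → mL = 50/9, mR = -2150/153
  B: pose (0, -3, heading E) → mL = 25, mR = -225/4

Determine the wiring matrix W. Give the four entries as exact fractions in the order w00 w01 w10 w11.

1/2 0 -1 -1/2

obs A: pose=(7,4,W) → sL=100/9, sR=100/17, mL=50/9, mR=-2150/153
obs B: pose=(0,-3,E) → sL=50, sR=25/2, mL=25, mR=-225/4
sensor matrix S = [[100/9, 100/17], [50, 25/2]]; det S = -23750/153
solve [mL_A; mL_B] = S·[w00; w01] and [mR_A; mR_B] = S·[w10; w11]:
  w00 = 1/2, w01 = 0, w10 = -1, w11 = -1/2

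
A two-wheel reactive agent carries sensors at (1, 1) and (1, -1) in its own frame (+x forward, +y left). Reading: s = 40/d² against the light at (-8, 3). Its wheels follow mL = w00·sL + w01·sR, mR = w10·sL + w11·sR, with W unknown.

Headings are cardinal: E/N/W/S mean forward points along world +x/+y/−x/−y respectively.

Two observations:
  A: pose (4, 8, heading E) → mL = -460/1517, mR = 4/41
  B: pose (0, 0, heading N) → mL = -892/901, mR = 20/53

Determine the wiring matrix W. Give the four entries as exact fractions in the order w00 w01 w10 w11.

obs A: pose=(4,8,E) → sL=8/41, sR=8/37, mL=-460/1517, mR=4/41
obs B: pose=(0,0,N) → sL=40/53, sR=8/17, mL=-892/901, mR=20/53
sensor matrix S = [[8/41, 8/37], [40/53, 8/17]]; det S = -97536/1366817
solve [mL_A; mL_B] = S·[w00; w01] and [mR_A; mR_B] = S·[w10; w11]:
  w00 = -1, w01 = -1/2, w10 = 1/2, w11 = 0

-1 -1/2 1/2 0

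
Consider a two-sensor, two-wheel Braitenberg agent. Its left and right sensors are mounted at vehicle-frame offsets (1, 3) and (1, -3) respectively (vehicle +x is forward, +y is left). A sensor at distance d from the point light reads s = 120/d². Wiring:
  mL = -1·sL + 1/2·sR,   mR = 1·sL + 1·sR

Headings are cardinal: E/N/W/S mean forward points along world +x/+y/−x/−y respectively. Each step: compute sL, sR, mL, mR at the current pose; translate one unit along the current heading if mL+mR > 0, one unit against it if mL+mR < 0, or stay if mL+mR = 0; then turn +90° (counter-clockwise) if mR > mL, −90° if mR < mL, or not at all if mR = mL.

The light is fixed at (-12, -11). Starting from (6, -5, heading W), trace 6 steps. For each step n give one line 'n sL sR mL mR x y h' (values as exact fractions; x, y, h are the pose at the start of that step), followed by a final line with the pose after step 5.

0 60/149 12/37 -1326/5513 4008/5513 6 -5 W
1 24/85 120/221 -12/1105 912/1105 5 -5 S
2 30/97 15/41 -1005/7954 2685/3977 5 -6 E
3 40/87 40/159 -1540/4611 3280/4611 6 -6 N
4 60/149 12/37 -1326/5513 4008/5513 6 -5 W
5 24/85 120/221 -12/1105 912/1105 5 -5 S
final 5 -6 E

n=0: pose=(6,-5,W); sL=60/149, sR=12/37; mL=-1326/5513, mR=4008/5513; mL+mR=18/37 → advance +1; mR−mL=5334/5513 → turn +1·90°
n=1: pose=(5,-5,S); sL=24/85, sR=120/221; mL=-12/1105, mR=912/1105; mL+mR=180/221 → advance +1; mR−mL=924/1105 → turn +1·90°
n=2: pose=(5,-6,E); sL=30/97, sR=15/41; mL=-1005/7954, mR=2685/3977; mL+mR=45/82 → advance +1; mR−mL=6375/7954 → turn +1·90°
n=3: pose=(6,-6,N); sL=40/87, sR=40/159; mL=-1540/4611, mR=3280/4611; mL+mR=20/53 → advance +1; mR−mL=4820/4611 → turn +1·90°
n=4: pose=(6,-5,W); sL=60/149, sR=12/37; mL=-1326/5513, mR=4008/5513; mL+mR=18/37 → advance +1; mR−mL=5334/5513 → turn +1·90°
n=5: pose=(5,-5,S); sL=24/85, sR=120/221; mL=-12/1105, mR=912/1105; mL+mR=180/221 → advance +1; mR−mL=924/1105 → turn +1·90°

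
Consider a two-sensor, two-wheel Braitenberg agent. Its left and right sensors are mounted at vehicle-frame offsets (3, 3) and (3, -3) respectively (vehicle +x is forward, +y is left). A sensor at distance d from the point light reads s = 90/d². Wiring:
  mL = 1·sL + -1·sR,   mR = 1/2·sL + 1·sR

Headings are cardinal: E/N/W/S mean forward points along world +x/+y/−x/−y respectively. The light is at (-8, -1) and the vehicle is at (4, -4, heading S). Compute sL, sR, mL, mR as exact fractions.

left sensor world pos  = (7, -7); dL² = 261
right sensor world pos = (1, -7); dR² = 117
sL = 90/261 = 10/29
sR = 90/117 = 10/13
mL = 1·sL + -1·sR = -160/377
mR = 1/2·sL + 1·sR = 355/377

10/29 10/13 -160/377 355/377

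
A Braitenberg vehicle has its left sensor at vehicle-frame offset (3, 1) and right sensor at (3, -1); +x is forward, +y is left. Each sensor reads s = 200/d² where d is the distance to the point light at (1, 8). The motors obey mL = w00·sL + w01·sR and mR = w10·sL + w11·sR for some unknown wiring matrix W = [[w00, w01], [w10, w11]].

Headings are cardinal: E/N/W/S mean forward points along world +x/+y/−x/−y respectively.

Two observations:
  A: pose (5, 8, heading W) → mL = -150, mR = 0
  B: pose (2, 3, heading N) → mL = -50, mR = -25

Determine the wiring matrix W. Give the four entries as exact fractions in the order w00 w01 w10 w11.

-1/2 -1 -1 1

obs A: pose=(5,8,W) → sL=100, sR=100, mL=-150, mR=0
obs B: pose=(2,3,N) → sL=50, sR=25, mL=-50, mR=-25
sensor matrix S = [[100, 100], [50, 25]]; det S = -2500
solve [mL_A; mL_B] = S·[w00; w01] and [mR_A; mR_B] = S·[w10; w11]:
  w00 = -1/2, w01 = -1, w10 = -1, w11 = 1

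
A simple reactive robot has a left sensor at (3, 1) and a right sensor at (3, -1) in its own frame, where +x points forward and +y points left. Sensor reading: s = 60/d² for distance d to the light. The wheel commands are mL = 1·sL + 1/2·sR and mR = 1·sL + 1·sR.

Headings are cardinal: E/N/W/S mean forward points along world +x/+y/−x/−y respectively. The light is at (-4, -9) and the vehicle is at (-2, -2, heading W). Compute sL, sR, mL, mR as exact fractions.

left sensor world pos  = (-5, -3); dL² = 37
right sensor world pos = (-5, -1); dR² = 65
sL = 60/37 = 60/37
sR = 60/65 = 12/13
mL = 1·sL + 1/2·sR = 1002/481
mR = 1·sL + 1·sR = 1224/481

60/37 12/13 1002/481 1224/481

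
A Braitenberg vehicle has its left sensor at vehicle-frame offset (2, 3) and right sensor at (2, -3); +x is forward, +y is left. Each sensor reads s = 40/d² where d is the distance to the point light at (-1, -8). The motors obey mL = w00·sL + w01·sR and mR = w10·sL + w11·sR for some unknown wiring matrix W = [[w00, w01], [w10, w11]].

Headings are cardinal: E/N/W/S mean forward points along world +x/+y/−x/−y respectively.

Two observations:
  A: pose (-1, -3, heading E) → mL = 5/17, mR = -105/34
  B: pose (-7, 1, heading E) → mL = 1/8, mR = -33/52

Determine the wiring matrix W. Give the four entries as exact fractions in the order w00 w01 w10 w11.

obs A: pose=(-1,-3,E) → sL=10/17, sR=5, mL=5/17, mR=-105/34
obs B: pose=(-7,1,E) → sL=1/4, sR=10/13, mL=1/8, mR=-33/52
sensor matrix S = [[10/17, 5], [1/4, 10/13]]; det S = -705/884
solve [mL_A; mL_B] = S·[w00; w01] and [mR_A; mR_B] = S·[w10; w11]:
  w00 = 1/2, w01 = 0, w10 = -1, w11 = -1/2

1/2 0 -1 -1/2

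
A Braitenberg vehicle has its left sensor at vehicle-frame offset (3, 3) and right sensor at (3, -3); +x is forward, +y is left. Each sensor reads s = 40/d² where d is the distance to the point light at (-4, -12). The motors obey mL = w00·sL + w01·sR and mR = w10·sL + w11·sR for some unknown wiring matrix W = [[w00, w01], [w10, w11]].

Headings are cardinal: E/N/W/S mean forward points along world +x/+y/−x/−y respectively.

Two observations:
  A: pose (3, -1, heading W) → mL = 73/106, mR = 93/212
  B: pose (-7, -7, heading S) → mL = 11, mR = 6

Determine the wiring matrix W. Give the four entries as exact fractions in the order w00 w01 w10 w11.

1 1 1/2 1

obs A: pose=(3,-1,W) → sL=1/2, sR=10/53, mL=73/106, mR=93/212
obs B: pose=(-7,-7,S) → sL=10, sR=1, mL=11, mR=6
sensor matrix S = [[1/2, 10/53], [10, 1]]; det S = -147/106
solve [mL_A; mL_B] = S·[w00; w01] and [mR_A; mR_B] = S·[w10; w11]:
  w00 = 1, w01 = 1, w10 = 1/2, w11 = 1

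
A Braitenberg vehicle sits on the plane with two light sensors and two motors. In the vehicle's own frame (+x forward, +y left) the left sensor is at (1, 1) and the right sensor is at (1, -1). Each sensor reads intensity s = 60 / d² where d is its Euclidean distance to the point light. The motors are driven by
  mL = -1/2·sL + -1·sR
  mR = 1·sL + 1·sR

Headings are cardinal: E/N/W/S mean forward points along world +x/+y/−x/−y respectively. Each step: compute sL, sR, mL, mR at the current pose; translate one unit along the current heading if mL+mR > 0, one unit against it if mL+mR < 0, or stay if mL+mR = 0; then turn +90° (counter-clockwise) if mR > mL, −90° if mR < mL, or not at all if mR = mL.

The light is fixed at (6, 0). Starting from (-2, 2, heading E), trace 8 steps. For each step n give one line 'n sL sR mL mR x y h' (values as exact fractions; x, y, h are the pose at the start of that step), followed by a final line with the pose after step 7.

0 30/29 6/5 -249/145 324/145 -2 2 E
1 60/73 4/3 -382/219 472/219 -1 2 N
2 15/17 3/4 -81/68 111/68 -1 3 W
3 60/53 12/17 -1146/901 1656/901 -2 3 S
4 30/29 6/5 -249/145 324/145 -2 2 E
5 60/73 4/3 -382/219 472/219 -1 2 N
6 15/17 3/4 -81/68 111/68 -1 3 W
7 60/53 12/17 -1146/901 1656/901 -2 3 S
final -2 2 E

n=0: pose=(-2,2,E); sL=30/29, sR=6/5; mL=-249/145, mR=324/145; mL+mR=15/29 → advance +1; mR−mL=573/145 → turn +1·90°
n=1: pose=(-1,2,N); sL=60/73, sR=4/3; mL=-382/219, mR=472/219; mL+mR=30/73 → advance +1; mR−mL=854/219 → turn +1·90°
n=2: pose=(-1,3,W); sL=15/17, sR=3/4; mL=-81/68, mR=111/68; mL+mR=15/34 → advance +1; mR−mL=48/17 → turn +1·90°
n=3: pose=(-2,3,S); sL=60/53, sR=12/17; mL=-1146/901, mR=1656/901; mL+mR=30/53 → advance +1; mR−mL=2802/901 → turn +1·90°
n=4: pose=(-2,2,E); sL=30/29, sR=6/5; mL=-249/145, mR=324/145; mL+mR=15/29 → advance +1; mR−mL=573/145 → turn +1·90°
n=5: pose=(-1,2,N); sL=60/73, sR=4/3; mL=-382/219, mR=472/219; mL+mR=30/73 → advance +1; mR−mL=854/219 → turn +1·90°
n=6: pose=(-1,3,W); sL=15/17, sR=3/4; mL=-81/68, mR=111/68; mL+mR=15/34 → advance +1; mR−mL=48/17 → turn +1·90°
n=7: pose=(-2,3,S); sL=60/53, sR=12/17; mL=-1146/901, mR=1656/901; mL+mR=30/53 → advance +1; mR−mL=2802/901 → turn +1·90°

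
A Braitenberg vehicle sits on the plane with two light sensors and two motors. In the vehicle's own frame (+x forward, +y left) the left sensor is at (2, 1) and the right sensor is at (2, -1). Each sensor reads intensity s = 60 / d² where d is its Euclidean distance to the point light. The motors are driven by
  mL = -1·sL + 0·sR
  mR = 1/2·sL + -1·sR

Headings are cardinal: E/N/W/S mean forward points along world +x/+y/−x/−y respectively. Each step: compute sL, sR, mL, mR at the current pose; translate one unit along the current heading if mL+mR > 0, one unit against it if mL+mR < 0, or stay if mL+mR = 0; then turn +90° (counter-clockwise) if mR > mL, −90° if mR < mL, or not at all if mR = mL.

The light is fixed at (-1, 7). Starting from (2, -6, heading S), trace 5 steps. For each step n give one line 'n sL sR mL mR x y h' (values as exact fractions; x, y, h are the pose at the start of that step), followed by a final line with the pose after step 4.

0 60/241 60/229 -60/241 -7590/55189 2 -6 S
1 30/73 30/97 -30/73 -735/7081 2 -5 E
2 60/101 60/109 -60/101 -2790/11009 1 -5 N
3 15/49 5/12 -15/49 -155/588 1 -6 W
4 60/241 60/229 -60/241 -7590/55189 2 -6 S
final 2 -5 E

n=0: pose=(2,-6,S); sL=60/241, sR=60/229; mL=-60/241, mR=-7590/55189; mL+mR=-21330/55189 → advance -1; mR−mL=6150/55189 → turn +1·90°
n=1: pose=(2,-5,E); sL=30/73, sR=30/97; mL=-30/73, mR=-735/7081; mL+mR=-3645/7081 → advance -1; mR−mL=2175/7081 → turn +1·90°
n=2: pose=(1,-5,N); sL=60/101, sR=60/109; mL=-60/101, mR=-2790/11009; mL+mR=-9330/11009 → advance -1; mR−mL=3750/11009 → turn +1·90°
n=3: pose=(1,-6,W); sL=15/49, sR=5/12; mL=-15/49, mR=-155/588; mL+mR=-335/588 → advance -1; mR−mL=25/588 → turn +1·90°
n=4: pose=(2,-6,S); sL=60/241, sR=60/229; mL=-60/241, mR=-7590/55189; mL+mR=-21330/55189 → advance -1; mR−mL=6150/55189 → turn +1·90°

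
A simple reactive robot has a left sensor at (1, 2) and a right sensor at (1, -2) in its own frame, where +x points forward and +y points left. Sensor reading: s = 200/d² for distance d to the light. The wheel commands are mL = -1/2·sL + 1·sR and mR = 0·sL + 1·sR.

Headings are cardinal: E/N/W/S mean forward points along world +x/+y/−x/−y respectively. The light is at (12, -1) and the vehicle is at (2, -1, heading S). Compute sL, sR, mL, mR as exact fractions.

left sensor world pos  = (4, -2); dL² = 65
right sensor world pos = (0, -2); dR² = 145
sL = 200/65 = 40/13
sR = 200/145 = 40/29
mL = -1/2·sL + 1·sR = -60/377
mR = 0·sL + 1·sR = 40/29

40/13 40/29 -60/377 40/29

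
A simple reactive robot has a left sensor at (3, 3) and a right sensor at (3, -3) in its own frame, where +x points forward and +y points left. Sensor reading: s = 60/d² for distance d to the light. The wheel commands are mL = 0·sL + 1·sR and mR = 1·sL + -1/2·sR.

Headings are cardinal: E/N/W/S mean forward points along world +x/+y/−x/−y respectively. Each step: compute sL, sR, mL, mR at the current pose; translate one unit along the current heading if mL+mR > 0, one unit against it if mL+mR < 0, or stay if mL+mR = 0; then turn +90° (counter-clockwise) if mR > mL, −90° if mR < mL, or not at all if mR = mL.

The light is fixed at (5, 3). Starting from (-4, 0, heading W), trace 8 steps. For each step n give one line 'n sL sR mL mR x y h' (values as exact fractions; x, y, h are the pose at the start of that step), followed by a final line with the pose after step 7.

n=0: pose=(-4,0,W); sL=1/3, sR=5/12; mL=5/12, mR=1/8; mL+mR=13/24 → advance +1; mR−mL=-7/24 → turn -1·90°
n=1: pose=(-5,0,N); sL=60/169, sR=60/49; mL=60/49, mR=-2130/8281; mL+mR=8010/8281 → advance +1; mR−mL=-12270/8281 → turn -1·90°
n=2: pose=(-5,1,E); sL=6/5, sR=30/37; mL=30/37, mR=147/185; mL+mR=297/185 → advance +1; mR−mL=-3/185 → turn -1·90°
n=3: pose=(-4,1,S); sL=60/61, sR=60/169; mL=60/169, mR=8310/10309; mL+mR=11970/10309 → advance +1; mR−mL=4650/10309 → turn +1·90°
n=4: pose=(-4,0,E); sL=5/3, sR=5/6; mL=5/6, mR=5/4; mL+mR=25/12 → advance +1; mR−mL=5/12 → turn +1·90°
n=5: pose=(-3,0,N); sL=60/121, sR=12/5; mL=12/5, mR=-426/605; mL+mR=1026/605 → advance +1; mR−mL=-1878/605 → turn -1·90°
n=6: pose=(-3,1,E); sL=30/13, sR=6/5; mL=6/5, mR=111/65; mL+mR=189/65 → advance +1; mR−mL=33/65 → turn +1·90°
n=7: pose=(-2,1,N); sL=60/101, sR=60/17; mL=60/17, mR=-2010/1717; mL+mR=4050/1717 → advance +1; mR−mL=-8070/1717 → turn -1·90°

0 1/3 5/12 5/12 1/8 -4 0 W
1 60/169 60/49 60/49 -2130/8281 -5 0 N
2 6/5 30/37 30/37 147/185 -5 1 E
3 60/61 60/169 60/169 8310/10309 -4 1 S
4 5/3 5/6 5/6 5/4 -4 0 E
5 60/121 12/5 12/5 -426/605 -3 0 N
6 30/13 6/5 6/5 111/65 -3 1 E
7 60/101 60/17 60/17 -2010/1717 -2 1 N
final -2 2 E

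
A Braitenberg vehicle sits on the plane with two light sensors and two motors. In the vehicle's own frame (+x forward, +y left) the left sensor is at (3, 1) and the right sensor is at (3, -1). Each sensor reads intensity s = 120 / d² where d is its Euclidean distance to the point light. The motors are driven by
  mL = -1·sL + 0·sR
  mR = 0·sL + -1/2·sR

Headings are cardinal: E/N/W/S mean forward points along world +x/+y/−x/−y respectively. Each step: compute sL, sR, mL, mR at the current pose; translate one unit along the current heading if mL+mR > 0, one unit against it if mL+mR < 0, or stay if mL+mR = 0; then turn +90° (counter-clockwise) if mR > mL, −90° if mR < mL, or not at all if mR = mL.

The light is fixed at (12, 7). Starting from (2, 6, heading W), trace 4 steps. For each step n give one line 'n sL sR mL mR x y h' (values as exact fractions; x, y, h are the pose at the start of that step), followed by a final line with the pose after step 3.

0 120/173 120/169 -120/173 -60/169 2 6 W
1 3/2 30/29 -3/2 -15/29 3 6 S
2 120/37 120/37 -120/37 -60/37 3 7 E
3 12/13 4/3 -12/13 -2/3 2 7 N
final 2 6 W

n=0: pose=(2,6,W); sL=120/173, sR=120/169; mL=-120/173, mR=-60/169; mL+mR=-30660/29237 → advance -1; mR−mL=9900/29237 → turn +1·90°
n=1: pose=(3,6,S); sL=3/2, sR=30/29; mL=-3/2, mR=-15/29; mL+mR=-117/58 → advance -1; mR−mL=57/58 → turn +1·90°
n=2: pose=(3,7,E); sL=120/37, sR=120/37; mL=-120/37, mR=-60/37; mL+mR=-180/37 → advance -1; mR−mL=60/37 → turn +1·90°
n=3: pose=(2,7,N); sL=12/13, sR=4/3; mL=-12/13, mR=-2/3; mL+mR=-62/39 → advance -1; mR−mL=10/39 → turn +1·90°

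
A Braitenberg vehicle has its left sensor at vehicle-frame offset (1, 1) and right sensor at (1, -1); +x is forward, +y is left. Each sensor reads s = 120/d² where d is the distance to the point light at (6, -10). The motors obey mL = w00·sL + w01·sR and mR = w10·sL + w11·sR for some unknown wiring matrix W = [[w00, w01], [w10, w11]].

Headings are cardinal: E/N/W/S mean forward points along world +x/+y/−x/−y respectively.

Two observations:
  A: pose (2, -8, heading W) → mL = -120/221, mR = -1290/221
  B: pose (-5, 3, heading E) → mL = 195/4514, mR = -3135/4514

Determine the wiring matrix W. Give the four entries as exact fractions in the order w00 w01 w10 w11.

obs A: pose=(2,-8,W) → sL=60/13, sR=60/17, mL=-120/221, mR=-1290/221
obs B: pose=(-5,3,E) → sL=15/37, sR=30/61, mL=195/4514, mR=-3135/4514
sensor matrix S = [[60/13, 60/17], [15/37, 30/61]]; det S = 418500/498797
solve [mL_A; mL_B] = S·[w00; w01] and [mR_A; mR_B] = S·[w10; w11]:
  w00 = -1/2, w01 = 1/2, w10 = -1/2, w11 = -1

-1/2 1/2 -1/2 -1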